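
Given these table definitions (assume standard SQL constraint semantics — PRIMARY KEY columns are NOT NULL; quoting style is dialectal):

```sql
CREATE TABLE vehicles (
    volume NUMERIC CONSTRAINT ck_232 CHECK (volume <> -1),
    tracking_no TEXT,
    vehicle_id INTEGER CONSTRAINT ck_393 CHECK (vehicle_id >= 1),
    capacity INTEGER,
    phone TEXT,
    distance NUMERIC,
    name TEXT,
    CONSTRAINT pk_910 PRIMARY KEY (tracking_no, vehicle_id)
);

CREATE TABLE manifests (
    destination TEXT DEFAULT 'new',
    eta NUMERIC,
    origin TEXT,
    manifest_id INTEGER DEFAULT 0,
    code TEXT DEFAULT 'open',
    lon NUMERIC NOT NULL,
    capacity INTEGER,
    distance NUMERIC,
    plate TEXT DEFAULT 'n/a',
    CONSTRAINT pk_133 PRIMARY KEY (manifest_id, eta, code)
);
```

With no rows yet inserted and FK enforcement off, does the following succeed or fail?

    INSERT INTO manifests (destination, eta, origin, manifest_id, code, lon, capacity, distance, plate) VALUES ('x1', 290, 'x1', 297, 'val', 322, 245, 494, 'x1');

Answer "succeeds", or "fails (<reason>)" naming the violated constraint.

succeeds

NOT NULL columns: code is supplied; eta is supplied; lon is supplied; manifest_id is supplied.
No constraint is violated.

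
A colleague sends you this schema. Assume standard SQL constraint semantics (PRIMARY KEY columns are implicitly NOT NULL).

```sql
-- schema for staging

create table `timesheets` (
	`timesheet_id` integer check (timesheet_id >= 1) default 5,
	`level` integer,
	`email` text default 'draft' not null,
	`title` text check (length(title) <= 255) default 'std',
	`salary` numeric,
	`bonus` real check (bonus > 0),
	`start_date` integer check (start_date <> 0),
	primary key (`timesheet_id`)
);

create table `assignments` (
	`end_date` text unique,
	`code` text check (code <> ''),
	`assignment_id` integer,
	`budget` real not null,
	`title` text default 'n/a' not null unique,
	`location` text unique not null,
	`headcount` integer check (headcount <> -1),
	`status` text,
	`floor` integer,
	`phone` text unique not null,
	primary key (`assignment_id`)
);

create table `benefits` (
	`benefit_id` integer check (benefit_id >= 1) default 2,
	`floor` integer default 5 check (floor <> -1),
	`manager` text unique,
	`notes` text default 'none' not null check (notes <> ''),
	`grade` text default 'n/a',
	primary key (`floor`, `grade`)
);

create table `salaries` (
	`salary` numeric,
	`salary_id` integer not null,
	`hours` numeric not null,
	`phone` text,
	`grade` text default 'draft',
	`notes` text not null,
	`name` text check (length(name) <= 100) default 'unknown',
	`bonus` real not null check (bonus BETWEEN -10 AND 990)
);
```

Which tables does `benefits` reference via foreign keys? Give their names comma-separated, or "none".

none

No column in benefits has a REFERENCES clause.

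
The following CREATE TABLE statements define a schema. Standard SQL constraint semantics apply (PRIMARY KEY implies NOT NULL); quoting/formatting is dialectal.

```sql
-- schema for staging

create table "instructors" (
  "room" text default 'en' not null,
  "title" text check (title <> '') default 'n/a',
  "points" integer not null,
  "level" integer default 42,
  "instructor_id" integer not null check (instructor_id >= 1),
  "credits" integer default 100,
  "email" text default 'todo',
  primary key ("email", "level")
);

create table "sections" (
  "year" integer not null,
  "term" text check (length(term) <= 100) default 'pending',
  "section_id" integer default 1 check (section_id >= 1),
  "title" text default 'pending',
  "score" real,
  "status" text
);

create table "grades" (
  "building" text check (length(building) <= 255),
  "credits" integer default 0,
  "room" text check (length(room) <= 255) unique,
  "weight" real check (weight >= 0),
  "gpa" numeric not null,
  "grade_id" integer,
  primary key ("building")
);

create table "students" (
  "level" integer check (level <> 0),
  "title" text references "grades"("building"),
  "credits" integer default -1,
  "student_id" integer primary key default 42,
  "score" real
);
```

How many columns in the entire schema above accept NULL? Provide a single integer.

instructors: 2 nullable (title, credits — PK (email, level) and explicit NOT NULL columns excluded).
sections: 5 nullable (term, section_id, title, score, status — PK none and explicit NOT NULL columns excluded).
grades: 4 nullable (credits, room, weight, grade_id — PK (building) and explicit NOT NULL columns excluded).
students: 4 nullable (level, title, credits, score — PK (student_id) and explicit NOT NULL columns excluded).
Total: 2 + 5 + 4 + 4 = 15.

15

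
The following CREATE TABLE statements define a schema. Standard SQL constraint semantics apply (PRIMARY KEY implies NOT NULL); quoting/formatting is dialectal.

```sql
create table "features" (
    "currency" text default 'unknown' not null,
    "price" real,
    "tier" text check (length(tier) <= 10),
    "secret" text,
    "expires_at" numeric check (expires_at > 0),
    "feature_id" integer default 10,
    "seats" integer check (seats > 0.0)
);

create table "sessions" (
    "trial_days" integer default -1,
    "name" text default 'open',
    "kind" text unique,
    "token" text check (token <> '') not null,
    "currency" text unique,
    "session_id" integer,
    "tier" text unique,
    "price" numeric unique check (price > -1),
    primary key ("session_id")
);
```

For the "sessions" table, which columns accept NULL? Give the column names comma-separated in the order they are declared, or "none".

trial_days, name, kind, currency, tier, price

- trial_days: DEFAULT only fills an omitted column; an explicit NULL is still allowed → nullable.
- name: DEFAULT only fills an omitted column; an explicit NULL is still allowed → nullable.
- kind: UNIQUE does not imply NOT NULL → nullable.
- token: declared NOT NULL → not nullable.
- currency: UNIQUE does not imply NOT NULL → nullable.
- session_id: part of the PRIMARY KEY, which implies NOT NULL → not nullable.
- tier: UNIQUE does not imply NOT NULL → nullable.
- price: CHECK does not forbid NULL (a CHECK constraint passes when its expression is NULL) → nullable.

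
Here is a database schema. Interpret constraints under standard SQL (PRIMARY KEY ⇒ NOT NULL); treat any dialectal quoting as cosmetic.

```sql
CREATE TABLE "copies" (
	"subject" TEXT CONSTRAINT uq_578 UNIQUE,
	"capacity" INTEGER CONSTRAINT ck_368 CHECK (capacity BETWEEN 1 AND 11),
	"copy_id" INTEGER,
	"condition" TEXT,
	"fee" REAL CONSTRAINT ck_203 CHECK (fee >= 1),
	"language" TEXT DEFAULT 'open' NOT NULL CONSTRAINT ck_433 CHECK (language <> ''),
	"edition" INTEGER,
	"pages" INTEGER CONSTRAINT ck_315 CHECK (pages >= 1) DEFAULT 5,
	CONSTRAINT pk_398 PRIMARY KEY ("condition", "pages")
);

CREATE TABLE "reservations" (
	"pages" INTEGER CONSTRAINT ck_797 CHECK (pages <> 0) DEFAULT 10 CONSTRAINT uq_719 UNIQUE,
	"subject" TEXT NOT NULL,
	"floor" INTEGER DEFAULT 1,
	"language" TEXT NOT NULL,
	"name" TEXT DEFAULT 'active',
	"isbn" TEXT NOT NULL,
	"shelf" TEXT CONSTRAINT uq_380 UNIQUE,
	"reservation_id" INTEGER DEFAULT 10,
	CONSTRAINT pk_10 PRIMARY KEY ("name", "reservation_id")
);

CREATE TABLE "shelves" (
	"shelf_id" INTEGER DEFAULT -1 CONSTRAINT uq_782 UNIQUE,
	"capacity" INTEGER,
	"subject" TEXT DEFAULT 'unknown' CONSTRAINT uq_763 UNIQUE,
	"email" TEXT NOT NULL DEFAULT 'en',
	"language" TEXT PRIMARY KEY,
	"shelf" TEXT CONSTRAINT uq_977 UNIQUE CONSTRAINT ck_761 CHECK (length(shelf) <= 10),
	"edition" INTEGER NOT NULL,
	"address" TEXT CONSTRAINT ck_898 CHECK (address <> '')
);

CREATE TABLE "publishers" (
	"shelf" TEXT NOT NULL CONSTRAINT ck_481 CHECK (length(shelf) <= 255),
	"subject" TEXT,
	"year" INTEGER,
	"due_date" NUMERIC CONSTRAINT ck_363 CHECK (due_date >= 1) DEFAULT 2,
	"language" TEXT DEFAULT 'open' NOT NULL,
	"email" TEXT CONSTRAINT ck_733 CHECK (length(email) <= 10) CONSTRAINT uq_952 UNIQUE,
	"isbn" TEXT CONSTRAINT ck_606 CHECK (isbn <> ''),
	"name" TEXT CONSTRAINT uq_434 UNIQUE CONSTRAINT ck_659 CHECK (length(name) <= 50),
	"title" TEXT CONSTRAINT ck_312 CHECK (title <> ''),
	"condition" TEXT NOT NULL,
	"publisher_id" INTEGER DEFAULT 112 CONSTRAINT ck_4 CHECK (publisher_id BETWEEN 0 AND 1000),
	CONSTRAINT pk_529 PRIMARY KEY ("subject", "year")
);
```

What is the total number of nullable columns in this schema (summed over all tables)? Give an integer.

copies: 5 nullable (subject, capacity, copy_id, fee, edition — PK (condition, pages) and explicit NOT NULL columns excluded).
reservations: 3 nullable (pages, floor, shelf — PK (name, reservation_id) and explicit NOT NULL columns excluded).
shelves: 5 nullable (shelf_id, capacity, subject, shelf, address — PK (language) and explicit NOT NULL columns excluded).
publishers: 6 nullable (due_date, email, isbn, name, title, publisher_id — PK (subject, year) and explicit NOT NULL columns excluded).
Total: 5 + 3 + 5 + 6 = 19.

19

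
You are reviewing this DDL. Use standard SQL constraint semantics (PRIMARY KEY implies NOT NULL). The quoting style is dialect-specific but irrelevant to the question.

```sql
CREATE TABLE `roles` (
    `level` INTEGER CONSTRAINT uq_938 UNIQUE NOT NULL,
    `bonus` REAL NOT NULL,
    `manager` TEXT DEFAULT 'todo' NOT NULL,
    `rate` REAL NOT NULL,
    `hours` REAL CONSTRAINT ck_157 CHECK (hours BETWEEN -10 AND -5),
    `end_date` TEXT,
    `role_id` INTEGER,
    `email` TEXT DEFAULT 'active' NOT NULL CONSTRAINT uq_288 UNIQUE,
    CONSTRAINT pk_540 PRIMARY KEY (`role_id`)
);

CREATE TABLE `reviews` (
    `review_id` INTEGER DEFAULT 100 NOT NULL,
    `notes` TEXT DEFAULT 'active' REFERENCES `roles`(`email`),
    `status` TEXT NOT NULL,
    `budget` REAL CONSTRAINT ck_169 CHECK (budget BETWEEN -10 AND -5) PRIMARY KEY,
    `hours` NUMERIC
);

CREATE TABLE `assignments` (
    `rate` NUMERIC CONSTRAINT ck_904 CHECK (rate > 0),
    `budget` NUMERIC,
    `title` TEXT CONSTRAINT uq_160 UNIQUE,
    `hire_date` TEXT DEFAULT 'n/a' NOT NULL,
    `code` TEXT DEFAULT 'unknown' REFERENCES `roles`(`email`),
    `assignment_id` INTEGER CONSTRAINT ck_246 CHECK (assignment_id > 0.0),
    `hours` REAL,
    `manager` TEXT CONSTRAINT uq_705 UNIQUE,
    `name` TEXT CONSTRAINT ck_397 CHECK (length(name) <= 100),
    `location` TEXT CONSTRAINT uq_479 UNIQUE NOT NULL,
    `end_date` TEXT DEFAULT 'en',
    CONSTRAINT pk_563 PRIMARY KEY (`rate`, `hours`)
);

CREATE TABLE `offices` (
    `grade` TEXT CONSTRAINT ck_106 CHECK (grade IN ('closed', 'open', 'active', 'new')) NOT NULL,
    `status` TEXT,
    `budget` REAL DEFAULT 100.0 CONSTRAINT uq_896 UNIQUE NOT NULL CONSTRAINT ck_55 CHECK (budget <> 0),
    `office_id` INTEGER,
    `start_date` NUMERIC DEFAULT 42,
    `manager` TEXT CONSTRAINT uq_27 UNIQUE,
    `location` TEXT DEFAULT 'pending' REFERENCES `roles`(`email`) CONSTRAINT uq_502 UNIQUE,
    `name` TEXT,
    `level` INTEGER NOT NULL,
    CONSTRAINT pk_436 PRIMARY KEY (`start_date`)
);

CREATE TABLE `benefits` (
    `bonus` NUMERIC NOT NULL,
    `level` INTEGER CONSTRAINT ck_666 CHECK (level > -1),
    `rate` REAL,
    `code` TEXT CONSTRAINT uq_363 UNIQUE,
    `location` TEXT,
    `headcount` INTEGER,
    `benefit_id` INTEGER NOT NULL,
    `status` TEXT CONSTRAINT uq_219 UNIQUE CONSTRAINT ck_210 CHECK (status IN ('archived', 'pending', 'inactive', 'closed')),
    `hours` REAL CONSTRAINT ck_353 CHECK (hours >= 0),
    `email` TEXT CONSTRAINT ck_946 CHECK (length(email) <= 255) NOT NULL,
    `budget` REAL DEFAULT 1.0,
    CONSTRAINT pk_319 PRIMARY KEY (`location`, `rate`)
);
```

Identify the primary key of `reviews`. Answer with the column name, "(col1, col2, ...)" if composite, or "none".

budget is declared PRIMARY KEY inline on the column.

budget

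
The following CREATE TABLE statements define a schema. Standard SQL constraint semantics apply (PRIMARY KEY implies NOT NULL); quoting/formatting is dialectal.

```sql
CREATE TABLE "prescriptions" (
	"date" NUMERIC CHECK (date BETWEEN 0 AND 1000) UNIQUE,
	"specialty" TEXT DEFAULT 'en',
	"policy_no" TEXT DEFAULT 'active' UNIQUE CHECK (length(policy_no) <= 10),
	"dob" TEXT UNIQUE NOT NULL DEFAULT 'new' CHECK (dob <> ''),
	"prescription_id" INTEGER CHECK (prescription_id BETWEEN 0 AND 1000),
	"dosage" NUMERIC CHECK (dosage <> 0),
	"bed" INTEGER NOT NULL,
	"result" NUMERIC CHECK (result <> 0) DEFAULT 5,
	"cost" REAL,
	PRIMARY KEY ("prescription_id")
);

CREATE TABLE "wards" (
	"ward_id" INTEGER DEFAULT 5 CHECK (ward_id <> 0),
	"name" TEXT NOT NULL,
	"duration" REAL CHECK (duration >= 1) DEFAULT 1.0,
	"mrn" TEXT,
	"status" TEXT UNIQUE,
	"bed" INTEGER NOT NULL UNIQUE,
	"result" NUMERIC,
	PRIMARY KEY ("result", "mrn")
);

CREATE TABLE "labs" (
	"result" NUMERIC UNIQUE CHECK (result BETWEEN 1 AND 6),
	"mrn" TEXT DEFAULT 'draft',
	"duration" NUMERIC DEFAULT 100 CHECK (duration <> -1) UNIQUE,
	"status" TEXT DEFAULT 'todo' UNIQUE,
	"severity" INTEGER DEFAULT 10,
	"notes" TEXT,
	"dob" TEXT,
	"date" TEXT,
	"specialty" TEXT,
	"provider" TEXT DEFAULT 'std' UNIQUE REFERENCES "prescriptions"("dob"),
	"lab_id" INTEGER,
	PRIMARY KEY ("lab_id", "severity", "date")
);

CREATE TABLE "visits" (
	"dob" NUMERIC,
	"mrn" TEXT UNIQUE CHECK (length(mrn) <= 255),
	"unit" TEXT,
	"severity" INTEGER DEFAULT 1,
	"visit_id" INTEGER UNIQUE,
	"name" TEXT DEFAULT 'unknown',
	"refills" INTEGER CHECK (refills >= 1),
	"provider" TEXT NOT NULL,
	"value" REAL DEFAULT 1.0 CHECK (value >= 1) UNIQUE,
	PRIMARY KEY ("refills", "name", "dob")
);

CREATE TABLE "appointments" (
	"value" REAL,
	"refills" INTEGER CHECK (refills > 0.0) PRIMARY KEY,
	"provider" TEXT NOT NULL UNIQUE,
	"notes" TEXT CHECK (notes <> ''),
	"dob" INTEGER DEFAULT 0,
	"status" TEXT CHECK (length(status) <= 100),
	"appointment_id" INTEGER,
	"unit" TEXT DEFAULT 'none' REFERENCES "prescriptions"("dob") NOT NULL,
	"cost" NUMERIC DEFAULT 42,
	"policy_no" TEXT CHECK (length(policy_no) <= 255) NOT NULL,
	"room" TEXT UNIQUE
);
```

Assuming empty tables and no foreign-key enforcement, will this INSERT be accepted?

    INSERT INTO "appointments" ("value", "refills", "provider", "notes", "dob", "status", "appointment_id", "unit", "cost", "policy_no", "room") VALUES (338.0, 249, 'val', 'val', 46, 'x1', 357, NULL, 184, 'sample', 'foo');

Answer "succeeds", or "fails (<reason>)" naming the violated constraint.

fails (NOT NULL on unit)

unit is explicitly set to NULL, but unit is declared NOT NULL.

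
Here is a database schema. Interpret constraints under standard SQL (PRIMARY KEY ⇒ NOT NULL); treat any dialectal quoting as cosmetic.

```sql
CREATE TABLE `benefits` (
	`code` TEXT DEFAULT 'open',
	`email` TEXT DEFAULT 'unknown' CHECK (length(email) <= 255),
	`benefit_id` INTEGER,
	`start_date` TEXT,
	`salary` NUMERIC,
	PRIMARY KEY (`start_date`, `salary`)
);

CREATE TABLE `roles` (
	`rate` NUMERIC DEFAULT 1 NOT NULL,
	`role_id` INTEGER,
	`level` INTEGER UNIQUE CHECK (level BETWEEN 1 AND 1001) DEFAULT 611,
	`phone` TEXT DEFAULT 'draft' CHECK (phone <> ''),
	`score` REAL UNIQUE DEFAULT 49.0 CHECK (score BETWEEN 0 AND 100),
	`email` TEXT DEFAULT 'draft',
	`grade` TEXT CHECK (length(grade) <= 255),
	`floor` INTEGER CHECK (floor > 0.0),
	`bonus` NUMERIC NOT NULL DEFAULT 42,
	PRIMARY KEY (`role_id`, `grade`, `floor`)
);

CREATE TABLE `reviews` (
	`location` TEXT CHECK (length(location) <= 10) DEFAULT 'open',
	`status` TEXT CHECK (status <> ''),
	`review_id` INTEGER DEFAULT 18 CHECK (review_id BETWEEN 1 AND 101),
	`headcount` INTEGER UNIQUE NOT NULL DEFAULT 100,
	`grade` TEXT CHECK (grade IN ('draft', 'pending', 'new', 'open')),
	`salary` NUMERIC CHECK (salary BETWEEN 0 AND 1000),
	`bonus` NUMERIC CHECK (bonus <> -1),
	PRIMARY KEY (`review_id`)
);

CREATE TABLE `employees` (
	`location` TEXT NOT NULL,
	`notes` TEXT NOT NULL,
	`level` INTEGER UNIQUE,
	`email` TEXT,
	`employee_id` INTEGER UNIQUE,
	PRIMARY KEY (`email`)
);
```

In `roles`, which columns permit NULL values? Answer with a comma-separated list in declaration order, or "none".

level, phone, score, email

- rate: declared NOT NULL → not nullable.
- role_id: part of the PRIMARY KEY, which implies NOT NULL → not nullable.
- level: CHECK does not forbid NULL (a CHECK constraint passes when its expression is NULL) → nullable.
- phone: CHECK does not forbid NULL (a CHECK constraint passes when its expression is NULL) → nullable.
- score: CHECK does not forbid NULL (a CHECK constraint passes when its expression is NULL) → nullable.
- email: DEFAULT only fills an omitted column; an explicit NULL is still allowed → nullable.
- grade: part of the PRIMARY KEY, which implies NOT NULL → not nullable.
- floor: part of the PRIMARY KEY, which implies NOT NULL → not nullable.
- bonus: declared NOT NULL → not nullable.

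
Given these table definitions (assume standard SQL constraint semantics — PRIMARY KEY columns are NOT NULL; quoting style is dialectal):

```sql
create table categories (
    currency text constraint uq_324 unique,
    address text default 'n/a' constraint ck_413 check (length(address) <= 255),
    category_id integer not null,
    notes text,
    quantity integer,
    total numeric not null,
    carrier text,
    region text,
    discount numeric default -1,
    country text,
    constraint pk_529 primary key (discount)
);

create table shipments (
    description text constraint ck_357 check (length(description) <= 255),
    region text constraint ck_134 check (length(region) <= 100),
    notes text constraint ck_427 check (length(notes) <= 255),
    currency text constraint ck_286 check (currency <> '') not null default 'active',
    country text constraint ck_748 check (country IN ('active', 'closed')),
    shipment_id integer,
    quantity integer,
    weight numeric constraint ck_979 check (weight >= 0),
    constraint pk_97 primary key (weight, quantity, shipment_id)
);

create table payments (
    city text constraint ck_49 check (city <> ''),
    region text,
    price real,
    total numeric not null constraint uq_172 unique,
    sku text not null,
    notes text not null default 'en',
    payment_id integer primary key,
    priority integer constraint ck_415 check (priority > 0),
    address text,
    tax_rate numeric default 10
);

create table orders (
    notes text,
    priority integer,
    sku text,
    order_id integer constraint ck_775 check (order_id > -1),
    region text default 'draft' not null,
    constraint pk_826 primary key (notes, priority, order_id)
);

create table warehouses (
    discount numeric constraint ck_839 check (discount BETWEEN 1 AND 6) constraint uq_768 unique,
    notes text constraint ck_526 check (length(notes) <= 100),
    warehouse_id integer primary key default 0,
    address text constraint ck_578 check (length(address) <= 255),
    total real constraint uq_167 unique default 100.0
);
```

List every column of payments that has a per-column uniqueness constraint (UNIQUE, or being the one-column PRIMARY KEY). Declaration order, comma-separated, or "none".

- city: no UNIQUE or single-column PK constraint.
- region: no UNIQUE or single-column PK constraint.
- price: no UNIQUE or single-column PK constraint.
- total: declared UNIQUE → unique.
- sku: no UNIQUE or single-column PK constraint.
- notes: no UNIQUE or single-column PK constraint.
- payment_id: single-column PRIMARY KEY → unique.
- priority: no UNIQUE or single-column PK constraint.
- address: no UNIQUE or single-column PK constraint.
- tax_rate: no UNIQUE or single-column PK constraint.

total, payment_id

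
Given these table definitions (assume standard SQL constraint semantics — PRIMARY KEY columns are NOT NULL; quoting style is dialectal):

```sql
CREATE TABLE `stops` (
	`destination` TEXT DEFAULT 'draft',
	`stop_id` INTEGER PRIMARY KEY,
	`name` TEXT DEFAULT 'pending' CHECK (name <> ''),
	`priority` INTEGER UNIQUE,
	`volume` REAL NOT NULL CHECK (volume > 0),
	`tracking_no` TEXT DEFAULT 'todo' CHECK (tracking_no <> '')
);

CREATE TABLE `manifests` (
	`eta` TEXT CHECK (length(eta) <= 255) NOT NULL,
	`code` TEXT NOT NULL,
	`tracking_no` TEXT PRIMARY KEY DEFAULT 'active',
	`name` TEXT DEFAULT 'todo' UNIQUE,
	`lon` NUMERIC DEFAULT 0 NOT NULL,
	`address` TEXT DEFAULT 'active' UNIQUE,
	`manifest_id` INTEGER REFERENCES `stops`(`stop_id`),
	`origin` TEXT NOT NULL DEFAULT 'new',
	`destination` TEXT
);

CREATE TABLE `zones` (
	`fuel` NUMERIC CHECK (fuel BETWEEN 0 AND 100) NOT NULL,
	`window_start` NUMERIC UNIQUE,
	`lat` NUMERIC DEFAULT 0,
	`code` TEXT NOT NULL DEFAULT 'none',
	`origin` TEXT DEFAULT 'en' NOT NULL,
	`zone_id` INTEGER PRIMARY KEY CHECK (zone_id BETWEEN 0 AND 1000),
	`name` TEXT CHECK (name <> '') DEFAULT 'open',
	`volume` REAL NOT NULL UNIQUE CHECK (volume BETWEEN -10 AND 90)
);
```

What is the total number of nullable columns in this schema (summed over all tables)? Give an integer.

stops: 4 nullable (destination, name, priority, tracking_no — PK (stop_id) and explicit NOT NULL columns excluded).
manifests: 4 nullable (name, address, manifest_id, destination — PK (tracking_no) and explicit NOT NULL columns excluded).
zones: 3 nullable (window_start, lat, name — PK (zone_id) and explicit NOT NULL columns excluded).
Total: 4 + 4 + 3 = 11.

11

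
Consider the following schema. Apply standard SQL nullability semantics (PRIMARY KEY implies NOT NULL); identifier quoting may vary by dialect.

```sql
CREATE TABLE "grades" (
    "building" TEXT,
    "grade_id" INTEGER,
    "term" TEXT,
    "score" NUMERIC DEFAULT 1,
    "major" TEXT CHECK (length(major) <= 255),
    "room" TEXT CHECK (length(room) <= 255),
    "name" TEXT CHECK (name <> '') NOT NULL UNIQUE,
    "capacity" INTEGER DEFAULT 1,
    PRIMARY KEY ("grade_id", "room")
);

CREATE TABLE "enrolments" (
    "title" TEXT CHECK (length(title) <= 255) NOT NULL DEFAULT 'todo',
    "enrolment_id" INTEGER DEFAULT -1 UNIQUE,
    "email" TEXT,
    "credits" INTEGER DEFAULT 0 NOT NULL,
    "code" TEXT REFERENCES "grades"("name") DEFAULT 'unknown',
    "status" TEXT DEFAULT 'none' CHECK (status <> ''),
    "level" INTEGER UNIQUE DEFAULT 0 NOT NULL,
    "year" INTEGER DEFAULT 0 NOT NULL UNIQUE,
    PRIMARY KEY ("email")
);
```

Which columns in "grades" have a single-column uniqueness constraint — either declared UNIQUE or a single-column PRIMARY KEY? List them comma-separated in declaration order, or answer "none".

- building: no UNIQUE or single-column PK constraint.
- grade_id: part of a composite PRIMARY KEY — only the tuple is unique, not this column on its own.
- term: no UNIQUE or single-column PK constraint.
- score: no UNIQUE or single-column PK constraint.
- major: no UNIQUE or single-column PK constraint.
- room: part of a composite PRIMARY KEY — only the tuple is unique, not this column on its own.
- name: declared UNIQUE → unique.
- capacity: no UNIQUE or single-column PK constraint.

name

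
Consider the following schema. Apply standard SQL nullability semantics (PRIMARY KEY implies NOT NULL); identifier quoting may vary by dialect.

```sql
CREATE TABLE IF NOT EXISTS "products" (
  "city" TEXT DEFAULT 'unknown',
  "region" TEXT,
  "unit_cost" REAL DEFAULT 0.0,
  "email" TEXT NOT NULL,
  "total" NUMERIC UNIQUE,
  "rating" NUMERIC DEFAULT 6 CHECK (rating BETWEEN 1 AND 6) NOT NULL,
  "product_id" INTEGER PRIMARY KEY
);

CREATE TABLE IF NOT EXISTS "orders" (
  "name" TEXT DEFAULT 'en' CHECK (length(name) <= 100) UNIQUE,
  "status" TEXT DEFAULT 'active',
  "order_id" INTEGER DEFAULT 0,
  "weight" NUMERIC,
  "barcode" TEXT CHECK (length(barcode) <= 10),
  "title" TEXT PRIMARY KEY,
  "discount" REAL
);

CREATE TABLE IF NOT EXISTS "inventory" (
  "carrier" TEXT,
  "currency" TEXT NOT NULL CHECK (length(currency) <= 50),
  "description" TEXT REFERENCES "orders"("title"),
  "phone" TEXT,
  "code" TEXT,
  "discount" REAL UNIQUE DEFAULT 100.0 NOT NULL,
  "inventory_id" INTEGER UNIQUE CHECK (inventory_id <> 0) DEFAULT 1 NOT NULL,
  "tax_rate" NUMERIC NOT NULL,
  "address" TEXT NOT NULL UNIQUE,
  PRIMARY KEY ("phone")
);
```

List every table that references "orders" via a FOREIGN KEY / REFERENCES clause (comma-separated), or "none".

inventory

- inventory.description references orders(title).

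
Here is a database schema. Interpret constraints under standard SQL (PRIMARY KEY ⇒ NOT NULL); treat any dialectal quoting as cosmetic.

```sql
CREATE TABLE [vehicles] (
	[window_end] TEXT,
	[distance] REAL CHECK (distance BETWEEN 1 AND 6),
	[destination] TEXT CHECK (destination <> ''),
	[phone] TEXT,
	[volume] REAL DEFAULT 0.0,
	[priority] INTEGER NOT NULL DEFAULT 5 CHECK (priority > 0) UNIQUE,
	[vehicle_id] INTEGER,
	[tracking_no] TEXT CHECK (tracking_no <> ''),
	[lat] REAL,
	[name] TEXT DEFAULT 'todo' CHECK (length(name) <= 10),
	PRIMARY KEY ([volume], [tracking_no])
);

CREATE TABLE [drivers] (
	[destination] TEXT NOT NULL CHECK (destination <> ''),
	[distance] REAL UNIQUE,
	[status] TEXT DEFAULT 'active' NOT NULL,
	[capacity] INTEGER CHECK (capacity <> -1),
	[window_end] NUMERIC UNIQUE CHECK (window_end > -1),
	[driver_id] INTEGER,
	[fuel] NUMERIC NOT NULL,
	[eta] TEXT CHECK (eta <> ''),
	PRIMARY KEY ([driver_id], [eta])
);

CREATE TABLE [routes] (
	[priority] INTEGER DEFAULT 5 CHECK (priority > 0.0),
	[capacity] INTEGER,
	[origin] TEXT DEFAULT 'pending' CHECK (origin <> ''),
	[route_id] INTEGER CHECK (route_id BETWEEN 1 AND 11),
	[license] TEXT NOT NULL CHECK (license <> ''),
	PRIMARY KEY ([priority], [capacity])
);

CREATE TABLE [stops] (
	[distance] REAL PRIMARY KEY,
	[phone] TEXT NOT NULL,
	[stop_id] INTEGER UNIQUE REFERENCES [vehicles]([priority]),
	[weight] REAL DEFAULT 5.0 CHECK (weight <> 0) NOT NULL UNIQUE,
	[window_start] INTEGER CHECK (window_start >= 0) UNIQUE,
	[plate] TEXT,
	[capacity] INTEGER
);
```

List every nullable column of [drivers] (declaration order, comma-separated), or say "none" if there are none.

distance, capacity, window_end

- destination: declared NOT NULL → not nullable.
- distance: UNIQUE does not imply NOT NULL → nullable.
- status: declared NOT NULL → not nullable.
- capacity: CHECK does not forbid NULL (a CHECK constraint passes when its expression is NULL) → nullable.
- window_end: CHECK does not forbid NULL (a CHECK constraint passes when its expression is NULL) → nullable.
- driver_id: part of the PRIMARY KEY, which implies NOT NULL → not nullable.
- fuel: declared NOT NULL → not nullable.
- eta: part of the PRIMARY KEY, which implies NOT NULL → not nullable.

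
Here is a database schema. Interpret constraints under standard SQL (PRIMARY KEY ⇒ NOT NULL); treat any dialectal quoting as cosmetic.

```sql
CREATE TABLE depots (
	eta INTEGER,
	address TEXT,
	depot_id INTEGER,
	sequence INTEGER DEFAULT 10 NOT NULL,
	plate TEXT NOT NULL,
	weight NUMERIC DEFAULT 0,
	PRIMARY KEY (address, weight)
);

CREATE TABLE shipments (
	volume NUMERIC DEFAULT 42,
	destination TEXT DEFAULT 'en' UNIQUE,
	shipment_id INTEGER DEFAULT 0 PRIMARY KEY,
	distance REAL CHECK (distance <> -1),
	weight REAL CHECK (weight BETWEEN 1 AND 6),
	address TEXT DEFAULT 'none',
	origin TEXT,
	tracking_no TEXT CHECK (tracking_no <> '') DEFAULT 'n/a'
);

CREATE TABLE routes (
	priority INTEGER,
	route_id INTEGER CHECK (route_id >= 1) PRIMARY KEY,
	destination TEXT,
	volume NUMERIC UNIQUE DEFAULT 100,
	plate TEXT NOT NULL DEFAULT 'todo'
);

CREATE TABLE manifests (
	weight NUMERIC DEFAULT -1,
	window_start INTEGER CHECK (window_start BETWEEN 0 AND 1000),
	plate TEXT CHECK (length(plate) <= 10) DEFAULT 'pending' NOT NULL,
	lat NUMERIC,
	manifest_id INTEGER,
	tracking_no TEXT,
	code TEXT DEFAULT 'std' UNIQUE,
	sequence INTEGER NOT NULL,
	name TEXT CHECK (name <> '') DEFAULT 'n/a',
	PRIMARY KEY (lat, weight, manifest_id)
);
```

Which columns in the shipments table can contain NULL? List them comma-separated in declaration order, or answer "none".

volume, destination, distance, weight, address, origin, tracking_no

- volume: DEFAULT only fills an omitted column; an explicit NULL is still allowed → nullable.
- destination: UNIQUE does not imply NOT NULL → nullable.
- shipment_id: part of the PRIMARY KEY, which implies NOT NULL → not nullable.
- distance: CHECK does not forbid NULL (a CHECK constraint passes when its expression is NULL) → nullable.
- weight: CHECK does not forbid NULL (a CHECK constraint passes when its expression is NULL) → nullable.
- address: DEFAULT only fills an omitted column; an explicit NULL is still allowed → nullable.
- origin: no NOT NULL constraint applies → nullable.
- tracking_no: CHECK does not forbid NULL (a CHECK constraint passes when its expression is NULL) → nullable.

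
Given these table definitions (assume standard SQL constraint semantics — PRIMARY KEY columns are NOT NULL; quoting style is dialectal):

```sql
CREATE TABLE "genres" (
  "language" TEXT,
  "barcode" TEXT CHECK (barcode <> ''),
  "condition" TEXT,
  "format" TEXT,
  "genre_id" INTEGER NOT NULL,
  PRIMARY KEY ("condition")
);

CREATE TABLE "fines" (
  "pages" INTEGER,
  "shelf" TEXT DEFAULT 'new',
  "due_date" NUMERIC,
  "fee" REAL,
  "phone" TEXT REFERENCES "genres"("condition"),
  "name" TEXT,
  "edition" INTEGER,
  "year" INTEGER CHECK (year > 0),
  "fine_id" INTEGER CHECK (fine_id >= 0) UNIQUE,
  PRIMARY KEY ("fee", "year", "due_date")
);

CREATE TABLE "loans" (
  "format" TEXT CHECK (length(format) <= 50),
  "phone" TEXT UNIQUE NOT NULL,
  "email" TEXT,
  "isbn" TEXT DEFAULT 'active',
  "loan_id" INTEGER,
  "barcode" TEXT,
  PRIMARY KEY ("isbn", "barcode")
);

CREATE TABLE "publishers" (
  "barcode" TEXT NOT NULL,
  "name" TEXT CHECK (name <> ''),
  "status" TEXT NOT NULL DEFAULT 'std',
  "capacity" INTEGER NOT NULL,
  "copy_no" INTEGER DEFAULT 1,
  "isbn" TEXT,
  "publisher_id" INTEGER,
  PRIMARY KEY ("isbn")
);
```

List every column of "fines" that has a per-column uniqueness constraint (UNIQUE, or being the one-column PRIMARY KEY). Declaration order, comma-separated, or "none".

- pages: no UNIQUE or single-column PK constraint.
- shelf: no UNIQUE or single-column PK constraint.
- due_date: part of a composite PRIMARY KEY — only the tuple is unique, not this column on its own.
- fee: part of a composite PRIMARY KEY — only the tuple is unique, not this column on its own.
- phone: no UNIQUE or single-column PK constraint.
- name: no UNIQUE or single-column PK constraint.
- edition: no UNIQUE or single-column PK constraint.
- year: part of a composite PRIMARY KEY — only the tuple is unique, not this column on its own.
- fine_id: declared UNIQUE → unique.

fine_id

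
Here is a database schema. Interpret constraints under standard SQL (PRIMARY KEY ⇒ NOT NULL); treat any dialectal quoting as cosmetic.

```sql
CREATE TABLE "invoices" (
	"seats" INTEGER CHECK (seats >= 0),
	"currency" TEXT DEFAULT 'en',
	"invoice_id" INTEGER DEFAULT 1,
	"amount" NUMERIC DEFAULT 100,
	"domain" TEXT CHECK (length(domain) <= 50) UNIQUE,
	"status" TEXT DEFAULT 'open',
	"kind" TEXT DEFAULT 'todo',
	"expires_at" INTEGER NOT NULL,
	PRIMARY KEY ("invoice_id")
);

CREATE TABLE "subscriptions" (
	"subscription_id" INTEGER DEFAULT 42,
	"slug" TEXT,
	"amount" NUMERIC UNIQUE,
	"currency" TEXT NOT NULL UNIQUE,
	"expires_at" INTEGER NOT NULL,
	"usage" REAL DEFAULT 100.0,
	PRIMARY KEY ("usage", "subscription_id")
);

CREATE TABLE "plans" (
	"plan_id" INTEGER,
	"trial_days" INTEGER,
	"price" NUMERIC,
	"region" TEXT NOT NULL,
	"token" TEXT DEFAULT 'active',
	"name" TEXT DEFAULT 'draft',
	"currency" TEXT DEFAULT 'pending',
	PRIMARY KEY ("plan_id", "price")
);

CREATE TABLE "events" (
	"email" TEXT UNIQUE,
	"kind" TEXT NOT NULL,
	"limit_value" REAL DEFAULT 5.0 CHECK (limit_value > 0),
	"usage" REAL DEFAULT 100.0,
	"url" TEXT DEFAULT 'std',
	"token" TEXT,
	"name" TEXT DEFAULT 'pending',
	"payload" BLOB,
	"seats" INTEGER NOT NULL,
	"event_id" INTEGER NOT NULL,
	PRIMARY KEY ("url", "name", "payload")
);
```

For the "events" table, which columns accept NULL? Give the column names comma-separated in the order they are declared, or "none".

- email: UNIQUE does not imply NOT NULL → nullable.
- kind: declared NOT NULL → not nullable.
- limit_value: CHECK does not forbid NULL (a CHECK constraint passes when its expression is NULL) → nullable.
- usage: DEFAULT only fills an omitted column; an explicit NULL is still allowed → nullable.
- url: part of the PRIMARY KEY, which implies NOT NULL → not nullable.
- token: no NOT NULL constraint applies → nullable.
- name: part of the PRIMARY KEY, which implies NOT NULL → not nullable.
- payload: part of the PRIMARY KEY, which implies NOT NULL → not nullable.
- seats: declared NOT NULL → not nullable.
- event_id: declared NOT NULL → not nullable.

email, limit_value, usage, token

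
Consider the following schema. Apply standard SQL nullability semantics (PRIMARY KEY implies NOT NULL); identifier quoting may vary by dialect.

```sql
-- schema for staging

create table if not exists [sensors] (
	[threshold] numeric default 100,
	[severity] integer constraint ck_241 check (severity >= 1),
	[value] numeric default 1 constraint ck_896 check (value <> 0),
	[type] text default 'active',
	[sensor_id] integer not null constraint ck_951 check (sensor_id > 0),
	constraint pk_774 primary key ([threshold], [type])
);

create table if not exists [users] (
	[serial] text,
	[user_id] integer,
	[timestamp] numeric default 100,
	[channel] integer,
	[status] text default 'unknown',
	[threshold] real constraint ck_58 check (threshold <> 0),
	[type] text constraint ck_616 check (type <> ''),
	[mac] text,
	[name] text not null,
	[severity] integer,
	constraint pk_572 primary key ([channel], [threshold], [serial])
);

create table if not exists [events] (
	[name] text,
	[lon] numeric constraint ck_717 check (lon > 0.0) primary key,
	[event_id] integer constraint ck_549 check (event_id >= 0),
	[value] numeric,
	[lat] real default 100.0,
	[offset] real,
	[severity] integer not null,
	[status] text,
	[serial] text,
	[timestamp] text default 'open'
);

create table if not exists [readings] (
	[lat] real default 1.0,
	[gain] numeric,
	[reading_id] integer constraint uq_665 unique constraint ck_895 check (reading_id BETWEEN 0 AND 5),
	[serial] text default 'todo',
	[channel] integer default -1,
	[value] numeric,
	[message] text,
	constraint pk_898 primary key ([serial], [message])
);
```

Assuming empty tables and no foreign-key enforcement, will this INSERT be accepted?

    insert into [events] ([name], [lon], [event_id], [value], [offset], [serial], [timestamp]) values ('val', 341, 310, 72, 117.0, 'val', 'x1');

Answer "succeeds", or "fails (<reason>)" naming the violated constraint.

severity is omitted from the column list and has no DEFAULT, so it would receive NULL.
But severity is declared NOT NULL.

fails (NOT NULL on severity)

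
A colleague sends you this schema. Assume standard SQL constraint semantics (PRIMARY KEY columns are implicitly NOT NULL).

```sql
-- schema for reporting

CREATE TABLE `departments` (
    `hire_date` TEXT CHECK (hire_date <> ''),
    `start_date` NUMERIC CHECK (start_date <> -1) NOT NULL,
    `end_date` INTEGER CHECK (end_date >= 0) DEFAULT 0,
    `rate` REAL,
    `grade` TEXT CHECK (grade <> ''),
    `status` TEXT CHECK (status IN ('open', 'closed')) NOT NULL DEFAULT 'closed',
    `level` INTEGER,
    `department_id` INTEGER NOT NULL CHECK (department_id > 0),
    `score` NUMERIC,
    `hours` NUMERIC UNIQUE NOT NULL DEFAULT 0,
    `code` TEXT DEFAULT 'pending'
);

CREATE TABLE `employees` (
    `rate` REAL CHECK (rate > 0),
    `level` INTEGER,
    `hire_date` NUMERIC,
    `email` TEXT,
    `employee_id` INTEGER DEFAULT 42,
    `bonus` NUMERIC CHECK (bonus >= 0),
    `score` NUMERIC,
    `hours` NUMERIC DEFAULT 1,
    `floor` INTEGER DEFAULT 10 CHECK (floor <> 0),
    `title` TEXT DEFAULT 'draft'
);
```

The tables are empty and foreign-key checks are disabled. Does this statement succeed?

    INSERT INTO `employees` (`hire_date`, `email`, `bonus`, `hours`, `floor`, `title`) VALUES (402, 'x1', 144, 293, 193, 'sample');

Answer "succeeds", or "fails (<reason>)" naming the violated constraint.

employees has no NOT NULL or PRIMARY KEY columns.
CHECK constraints: 144 satisfies (bonus >= 0); 193 satisfies (floor <> 0).
No constraint is violated.

succeeds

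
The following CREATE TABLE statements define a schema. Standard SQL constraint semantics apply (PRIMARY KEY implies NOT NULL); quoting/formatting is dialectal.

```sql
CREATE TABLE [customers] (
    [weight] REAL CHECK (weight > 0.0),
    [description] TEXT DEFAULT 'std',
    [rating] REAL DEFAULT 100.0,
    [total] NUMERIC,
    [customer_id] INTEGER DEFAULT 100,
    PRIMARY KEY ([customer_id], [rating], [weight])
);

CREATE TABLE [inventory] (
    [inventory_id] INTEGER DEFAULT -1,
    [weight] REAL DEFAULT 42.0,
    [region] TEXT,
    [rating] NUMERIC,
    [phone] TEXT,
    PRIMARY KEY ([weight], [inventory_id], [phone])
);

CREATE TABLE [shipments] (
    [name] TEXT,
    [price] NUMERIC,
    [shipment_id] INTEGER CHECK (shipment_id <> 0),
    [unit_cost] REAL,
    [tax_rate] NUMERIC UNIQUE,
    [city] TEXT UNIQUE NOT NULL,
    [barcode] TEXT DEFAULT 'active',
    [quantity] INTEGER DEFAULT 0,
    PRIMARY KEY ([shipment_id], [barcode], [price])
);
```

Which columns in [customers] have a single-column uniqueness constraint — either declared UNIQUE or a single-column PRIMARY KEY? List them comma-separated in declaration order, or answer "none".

none

- weight: part of a composite PRIMARY KEY — only the tuple is unique, not this column on its own.
- description: no UNIQUE or single-column PK constraint.
- rating: part of a composite PRIMARY KEY — only the tuple is unique, not this column on its own.
- total: no UNIQUE or single-column PK constraint.
- customer_id: part of a composite PRIMARY KEY — only the tuple is unique, not this column on its own.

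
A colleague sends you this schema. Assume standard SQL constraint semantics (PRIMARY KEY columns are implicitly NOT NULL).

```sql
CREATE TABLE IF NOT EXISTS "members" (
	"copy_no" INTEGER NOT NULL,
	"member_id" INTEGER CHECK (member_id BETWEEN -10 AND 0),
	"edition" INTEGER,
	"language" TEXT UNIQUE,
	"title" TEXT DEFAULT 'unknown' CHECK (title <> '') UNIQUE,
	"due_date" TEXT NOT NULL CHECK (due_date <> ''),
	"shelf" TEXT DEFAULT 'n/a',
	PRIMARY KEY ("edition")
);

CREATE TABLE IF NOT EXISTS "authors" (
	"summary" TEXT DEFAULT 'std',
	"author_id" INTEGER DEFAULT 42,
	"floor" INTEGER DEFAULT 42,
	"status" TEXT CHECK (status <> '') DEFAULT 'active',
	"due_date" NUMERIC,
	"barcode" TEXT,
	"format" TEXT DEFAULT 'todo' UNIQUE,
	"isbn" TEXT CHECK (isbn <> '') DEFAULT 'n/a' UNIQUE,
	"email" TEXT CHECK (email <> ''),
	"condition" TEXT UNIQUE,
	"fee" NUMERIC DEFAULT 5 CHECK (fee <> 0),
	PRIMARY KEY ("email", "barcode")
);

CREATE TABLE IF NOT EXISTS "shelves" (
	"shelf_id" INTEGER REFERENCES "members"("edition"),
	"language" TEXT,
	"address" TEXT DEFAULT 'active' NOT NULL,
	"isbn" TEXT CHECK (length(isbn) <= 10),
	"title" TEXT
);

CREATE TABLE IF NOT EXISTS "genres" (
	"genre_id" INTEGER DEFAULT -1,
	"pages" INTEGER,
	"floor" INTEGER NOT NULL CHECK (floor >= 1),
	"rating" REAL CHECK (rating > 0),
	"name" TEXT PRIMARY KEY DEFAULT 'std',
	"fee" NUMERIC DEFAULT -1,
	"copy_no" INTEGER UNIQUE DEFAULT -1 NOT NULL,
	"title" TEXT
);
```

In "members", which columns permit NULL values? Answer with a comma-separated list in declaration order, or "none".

member_id, language, title, shelf

- copy_no: declared NOT NULL → not nullable.
- member_id: CHECK does not forbid NULL (a CHECK constraint passes when its expression is NULL) → nullable.
- edition: part of the PRIMARY KEY, which implies NOT NULL → not nullable.
- language: UNIQUE does not imply NOT NULL → nullable.
- title: CHECK does not forbid NULL (a CHECK constraint passes when its expression is NULL) → nullable.
- due_date: declared NOT NULL → not nullable.
- shelf: DEFAULT only fills an omitted column; an explicit NULL is still allowed → nullable.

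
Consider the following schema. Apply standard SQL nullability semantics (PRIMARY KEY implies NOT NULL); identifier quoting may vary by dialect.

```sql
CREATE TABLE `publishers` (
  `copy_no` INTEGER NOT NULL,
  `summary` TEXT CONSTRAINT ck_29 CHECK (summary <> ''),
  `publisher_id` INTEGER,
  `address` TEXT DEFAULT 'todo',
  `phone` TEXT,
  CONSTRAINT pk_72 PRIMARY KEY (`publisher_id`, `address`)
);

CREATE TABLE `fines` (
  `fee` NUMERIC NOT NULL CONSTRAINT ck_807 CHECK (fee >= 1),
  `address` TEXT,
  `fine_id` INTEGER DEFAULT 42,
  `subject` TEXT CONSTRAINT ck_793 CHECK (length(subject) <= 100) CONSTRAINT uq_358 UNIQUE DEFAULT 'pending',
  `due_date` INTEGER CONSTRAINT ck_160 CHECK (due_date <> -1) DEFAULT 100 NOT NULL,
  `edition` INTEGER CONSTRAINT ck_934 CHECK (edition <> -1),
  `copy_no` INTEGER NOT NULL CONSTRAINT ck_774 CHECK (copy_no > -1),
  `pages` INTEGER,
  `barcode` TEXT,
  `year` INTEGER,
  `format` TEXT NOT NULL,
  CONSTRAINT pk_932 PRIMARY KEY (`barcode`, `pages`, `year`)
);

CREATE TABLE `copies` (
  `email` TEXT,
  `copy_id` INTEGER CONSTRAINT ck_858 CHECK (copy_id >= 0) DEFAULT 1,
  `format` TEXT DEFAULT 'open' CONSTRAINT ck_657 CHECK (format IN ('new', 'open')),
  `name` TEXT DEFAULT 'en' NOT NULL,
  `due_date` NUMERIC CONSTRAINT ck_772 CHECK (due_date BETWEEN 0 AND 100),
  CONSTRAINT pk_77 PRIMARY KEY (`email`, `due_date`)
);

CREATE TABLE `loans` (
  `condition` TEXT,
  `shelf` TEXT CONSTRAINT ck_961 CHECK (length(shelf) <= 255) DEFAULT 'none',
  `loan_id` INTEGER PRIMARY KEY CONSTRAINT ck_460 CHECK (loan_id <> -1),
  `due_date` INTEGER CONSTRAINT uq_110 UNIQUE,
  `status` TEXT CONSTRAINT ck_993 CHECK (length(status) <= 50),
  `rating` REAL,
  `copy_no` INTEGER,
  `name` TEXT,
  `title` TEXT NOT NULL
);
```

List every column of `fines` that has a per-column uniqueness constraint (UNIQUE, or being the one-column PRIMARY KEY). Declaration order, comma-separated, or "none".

subject

- fee: no UNIQUE or single-column PK constraint.
- address: no UNIQUE or single-column PK constraint.
- fine_id: no UNIQUE or single-column PK constraint.
- subject: declared UNIQUE → unique.
- due_date: no UNIQUE or single-column PK constraint.
- edition: no UNIQUE or single-column PK constraint.
- copy_no: no UNIQUE or single-column PK constraint.
- pages: part of a composite PRIMARY KEY — only the tuple is unique, not this column on its own.
- barcode: part of a composite PRIMARY KEY — only the tuple is unique, not this column on its own.
- year: part of a composite PRIMARY KEY — only the tuple is unique, not this column on its own.
- format: no UNIQUE or single-column PK constraint.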